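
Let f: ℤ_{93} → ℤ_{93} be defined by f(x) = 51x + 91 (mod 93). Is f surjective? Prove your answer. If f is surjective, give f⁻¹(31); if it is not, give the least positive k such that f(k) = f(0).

31

Recall that f is surjective if every y in the codomain equals f(x) for some x in the domain.
Since gcd(51, 93) = 3, we have 51x ≡ 0 (mod 3) for all x, so f(x) ≡ 1 (mod 3).
But 0 ≢ 1 (mod 3), so 0 ∈ ℤ_{93} has no preimage. Hence f is not surjective.
Since f is not surjective, we find the least positive k with f(k) = f(0): this means 51k ≡ 0 (mod 93), i.e. 93 ∣ 51k. Since gcd(51, 93) = 3, dividing through by 3 this holds exactly when 31 ∣ 17k, and as gcd(17, 31) = 1, exactly when 31 ∣ k.
The smallest positive such k is 31.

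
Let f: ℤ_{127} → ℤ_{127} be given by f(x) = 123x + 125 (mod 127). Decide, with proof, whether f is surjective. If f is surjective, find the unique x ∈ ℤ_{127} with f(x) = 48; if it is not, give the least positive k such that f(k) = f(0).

Since gcd(123, 127) = 1, 123 is invertible modulo 127. Euclid's algorithm: 127 = 1·123 + 4, 123 = 30·4 + 3, 4 = 1·3 + 1; back-substituting gives 1 = 95·123 − 92·127, so 123⁻¹ ≡ 95 (mod 127).
Then y ↦ 95(y − 125) is a two-sided inverse to f, so every y ∈ ℤ_{127} has a preimage.
So f is surjective.
Since f is surjective, we compute f⁻¹(48): solve 123x + 125 ≡ 48 (mod 127), i.e. 123x ≡ 50 (mod 127).
Multiplying by 123⁻¹ = 95 gives x ≡ 95·50 = 4750 = 37·127 + 51 ≡ 51 (mod 127).
Check: f(51) = 123·51 + 125 = 6398 = 50·127 + 48 ≡ 48 (mod 127).

51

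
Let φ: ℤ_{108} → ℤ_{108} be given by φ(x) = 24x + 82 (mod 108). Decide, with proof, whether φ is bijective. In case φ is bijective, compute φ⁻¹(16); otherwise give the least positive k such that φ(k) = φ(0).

Recall that φ is injective if φ(s) = φ(t) implies s = t.
We have gcd(24, 108) = 12 > 1. Taking s = 0 and t = 9: φ(0) = 82 and φ(9) = 24·9 + 82 = 298 ≡ 82 (mod 108).
So φ(0) = φ(9) while 0 ≠ 9, therefore φ is not injective, hence not bijective.
Since φ is not bijective, we find the least positive k with φ(k) = φ(0): this means 24k ≡ 0 (mod 108), i.e. 108 ∣ 24k. Since gcd(24, 108) = 12, dividing through by 12 this holds exactly when 9 ∣ 2k, and as gcd(2, 9) = 1, exactly when 9 ∣ k.
The smallest positive such k is 9.

9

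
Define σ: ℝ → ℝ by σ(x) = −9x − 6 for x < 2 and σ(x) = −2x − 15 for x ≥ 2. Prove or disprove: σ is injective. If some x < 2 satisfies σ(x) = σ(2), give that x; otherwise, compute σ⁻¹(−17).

Both pieces are strictly decreasing (slopes −9 and −2), so each is injective on its own interval.
The left piece maps (−∞, 2) onto (−24, ∞); the right piece maps [2, ∞) onto (−∞, −19].
These images overlap. In particular σ(2) = −19 (right piece), and solving −9x − 6 = −19 on the left piece gives x = 13/9 < 2.
So σ(13/9) = σ(2) with 13/9 ≠ 2, and σ is not injective. This x = 13/9 is the requested value below 2.

13/9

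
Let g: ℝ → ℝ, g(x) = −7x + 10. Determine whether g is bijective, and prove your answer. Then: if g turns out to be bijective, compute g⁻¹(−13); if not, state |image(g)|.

Suppose g(a) = g(b). Then −7a + 10 = −7b + 10, so −7a = −7b, so a = b.
For any y ∈ ℝ, x = (y − 10)/(−7) satisfies g(x) = y.
Therefore g is bijective.
Since g is bijective, we compute g⁻¹(−13) = (−13 − 10)/(−7) = 23/7.

23/7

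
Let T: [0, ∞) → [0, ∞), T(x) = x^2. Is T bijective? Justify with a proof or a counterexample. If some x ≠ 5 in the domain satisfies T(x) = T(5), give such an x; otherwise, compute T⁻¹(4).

2

On [0, ∞), x ↦ x^2 is strictly increasing (injective) and for any y ∈ [0, ∞) the 2nd root y^{1/2} lies in [0, ∞) (surjective). So T is bijective.
Since x ↦ x^2 is strictly increasing on [0, ∞), it is injective there, so no x ≠ 5 in the domain has T(x) = T(5). We therefore compute T⁻¹(4) = 4^{1/2} = 2 (indeed 2^2 = 4).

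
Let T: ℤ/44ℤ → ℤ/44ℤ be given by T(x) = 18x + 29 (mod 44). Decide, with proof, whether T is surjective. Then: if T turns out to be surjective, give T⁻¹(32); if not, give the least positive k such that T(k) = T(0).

22

Since gcd(18, 44) = 2, we have 18x ≡ 0 (mod 2) for all x, so T(x) ≡ 1 (mod 2).
But 0 ≢ 1 (mod 2), so 0 ∈ ℤ/44ℤ has no preimage. Hence T is not surjective.
Since T is not surjective, we find the least positive k with T(k) = T(0): this means 18k ≡ 0 (mod 44), i.e. 44 ∣ 18k. Since gcd(18, 44) = 2, dividing through by 2 this holds exactly when 22 ∣ 9k, and as gcd(9, 22) = 1, exactly when 22 ∣ k.
The smallest positive such k is 22.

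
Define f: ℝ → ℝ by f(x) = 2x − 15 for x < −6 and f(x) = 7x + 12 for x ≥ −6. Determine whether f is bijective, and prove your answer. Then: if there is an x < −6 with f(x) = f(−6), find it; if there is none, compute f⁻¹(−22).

-15/2

Both pieces are strictly increasing (slopes 2 and 7), so each is injective on its own interval.
The left piece maps (−∞, −6) onto (−∞, −27); the right piece maps [−6, ∞) onto [−30, ∞).
These images overlap. In particular f(−6) = −30 (right piece), and solving 2x − 15 = −30 on the left piece gives x = −15/2 < −6.
So f(−15/2) = f(−6) with −15/2 ≠ −6, and f is not injective, hence not bijective. This x = −15/2 is the requested value below −6.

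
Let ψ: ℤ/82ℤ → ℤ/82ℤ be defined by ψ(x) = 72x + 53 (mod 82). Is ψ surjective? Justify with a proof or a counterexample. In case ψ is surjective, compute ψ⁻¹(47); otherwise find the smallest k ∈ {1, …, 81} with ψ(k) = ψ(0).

41

Recall: ψ is surjective if every y in the codomain equals ψ(x) for some x in the domain.
Since gcd(72, 82) = 2, we have 72x ≡ 0 (mod 2) for all x, so ψ(x) ≡ 1 (mod 2).
But 0 ≢ 1 (mod 2), so 0 ∈ ℤ/82ℤ has no preimage. Thus ψ is not surjective.
Since ψ is not surjective, we find the least positive k with ψ(k) = ψ(0): this means 72k ≡ 0 (mod 82), i.e. 82 ∣ 72k. Since gcd(72, 82) = 2, dividing through by 2 this holds exactly when 41 ∣ 36k, and as gcd(36, 41) = 1, exactly when 41 ∣ k.
The smallest positive such k is 41.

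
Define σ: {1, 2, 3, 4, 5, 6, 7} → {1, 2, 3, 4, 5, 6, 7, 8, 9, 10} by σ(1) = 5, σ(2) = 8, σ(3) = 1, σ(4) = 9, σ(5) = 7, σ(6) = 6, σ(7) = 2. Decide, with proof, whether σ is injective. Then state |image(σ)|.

The values σ(1), …, σ(7) are 5, 8, 1, 9, 7, 6, 2 — all distinct.
So σ(s) = σ(t) only when s = t, and σ is injective.
The image of σ is {1, 2, 5, 6, 7, 8, 9}, which has 7 elements.

7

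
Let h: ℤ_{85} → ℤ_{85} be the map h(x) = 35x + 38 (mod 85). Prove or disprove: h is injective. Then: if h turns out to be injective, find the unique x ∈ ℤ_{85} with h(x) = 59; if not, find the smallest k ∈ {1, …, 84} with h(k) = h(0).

17

By definition, h is injective if h(a) = h(b) implies a = b.
We have gcd(35, 85) = 5 > 1. Taking a = 0 and b = 17: h(0) = 38 and h(17) = 35·17 + 38 = 633 ≡ 38 (mod 85).
So h(0) = h(17) while 0 ≠ 17, therefore h is not injective.
Since h is not injective, we find the least positive k with h(k) = h(0): this means 35k ≡ 0 (mod 85), i.e. 85 ∣ 35k. Since gcd(35, 85) = 5, dividing through by 5 this holds exactly when 17 ∣ 7k, and as gcd(7, 17) = 1, exactly when 17 ∣ k.
The smallest positive such k is 17.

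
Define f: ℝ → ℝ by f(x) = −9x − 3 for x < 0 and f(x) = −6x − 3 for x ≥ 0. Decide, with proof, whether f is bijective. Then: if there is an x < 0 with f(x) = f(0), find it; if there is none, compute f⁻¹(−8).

Both pieces are strictly decreasing (slopes −9 and −6), so each is injective on its own interval.
The left piece maps (−∞, 0) onto (−3, ∞); the right piece maps [0, ∞) onto (−∞, −3].
Since −3 = −3, the images partition ℝ: f is injective and surjective, hence bijective.
Because the two images are disjoint, no x < 0 has f(x) = f(0), so we compute f⁻¹(−8): −8 lies in (−∞, −3], so solve −6x − 3 = −8: x = (−8 + 3)/(−6) = 5/6.

5/6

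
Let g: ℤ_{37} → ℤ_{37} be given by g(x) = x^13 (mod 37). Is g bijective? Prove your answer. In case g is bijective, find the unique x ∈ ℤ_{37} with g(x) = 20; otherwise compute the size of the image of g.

15

Since 37 is prime, the nonzero elements of ℤ_{37} form a cyclic group of order 36.
As gcd(13, 36) = 1, raising to the 13th power is a bijection on this group: if x_1^13 ≡ x_2^13 then (x_1x_2^{−1})^13 = 1, and the only element of order dividing gcd(13, 36) = 1 is 1, so x_1 = x_2.
With g(0) = 0 this makes g injective on all of ℤ_{37}, hence bijective (finite equal-size domain and codomain). In particular g is bijective.
Since g is bijective, we find the preimage of 20. The inverse of x ↦ x^13 on (ℤ_{37})^× is x ↦ x^25, because 13·25 = 325 = 9·36 + 1 ≡ 1 (mod 36) and x^{36} = 1 for x ≠ 0 (Fermat). So g⁻¹(20) = 20^25 mod 37.
Repeated squaring mod 37: 20^1 ≡ 20, 20^2 ≡ 20² = 400 ≡ 30, 20^4 ≡ 30² = 900 ≡ 12, 20^8 ≡ 12² = 144 ≡ 33, 20^16 ≡ 33² = 1089 ≡ 16. Since 25 = 16 + 8 + 1, 20^25 ≡ 16·33·20: 16·33 = 528 ≡ 10, then 10·20 = 200 ≡ 15. So 20^25 ≡ 15 (mod 37).
Hence g⁻¹(20) = 15.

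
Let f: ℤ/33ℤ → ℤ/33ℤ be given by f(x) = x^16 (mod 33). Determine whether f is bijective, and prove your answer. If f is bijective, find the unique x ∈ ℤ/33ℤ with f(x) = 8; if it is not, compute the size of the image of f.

12

f(4): Repeated squaring mod 33: 4^1 ≡ 4, 4^2 ≡ 4² = 16, 4^4 ≡ 16² = 256 ≡ 25, 4^8 ≡ 25² = 625 ≡ 31, 4^16 ≡ 31² = 961 ≡ 4. So 4^16 ≡ 4 (mod 33).
f(7): Repeated squaring mod 33: 7^1 ≡ 7, 7^2 ≡ 7² = 49 ≡ 16, 7^4 ≡ 16² = 256 ≡ 25, 7^8 ≡ 25² = 625 ≡ 31, 7^16 ≡ 31² = 961 ≡ 4. So 7^16 ≡ 4 (mod 33).
So f(4) = f(7) = 4 while 4 ≠ 7, therefore f is not injective, hence not bijective.
Since f is not bijective, we determine |image(f)|. Computing x^16 mod 33 for each x (by repeated squaring, reducing mod 33 at every step), the values f(0), f(1), …, f(32) are: 0, 1, 31, 3, 4, 16, 27, 4, 25, 9, 1, 22, 12, 31, 25, 15, 16, 16, 15, 25, 31, 12, 22, 1, 9, 25, 4, 27, 16, 4, 3, 31, 1.
The distinct values are {0, 1, 3, 4, 9, 12, 15, 16, 22, 25, 27, 31}; there are 12 of them.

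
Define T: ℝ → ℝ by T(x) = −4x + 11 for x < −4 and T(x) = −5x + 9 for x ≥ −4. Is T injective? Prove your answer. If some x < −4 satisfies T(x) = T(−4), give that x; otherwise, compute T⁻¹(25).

Both pieces are strictly decreasing (slopes −4 and −5), so each is injective on its own interval.
The left piece maps (−∞, −4) onto (27, ∞); the right piece maps [−4, ∞) onto (−∞, 29].
These images overlap. In particular T(−4) = 29 (right piece), and solving −4x + 11 = 29 on the left piece gives x = −9/2 < −4.
So T(−9/2) = T(−4) with −9/2 ≠ −4, and T is not injective. This x = −9/2 is the requested value below −4.

-9/2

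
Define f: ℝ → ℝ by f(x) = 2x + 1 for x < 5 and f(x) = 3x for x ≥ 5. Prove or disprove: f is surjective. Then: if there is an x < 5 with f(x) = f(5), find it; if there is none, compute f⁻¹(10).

9/2

Both pieces are strictly increasing (slopes 2 and 3), so each is injective on its own interval.
The left piece maps (−∞, 5) onto (−∞, 11); the right piece maps [5, ∞) onto [15, ∞).
The union (−∞, 11) ∪ [15, ∞) omits the interval between 11 and 15; in particular 11 has no preimage. So f is not surjective.
Because the two images are disjoint, no x < 5 has f(x) = f(5), so we compute f⁻¹(10): 10 lies in (−∞, 11), so solve 2x + 1 = 10: x = (10 − 1)/2 = 9/2.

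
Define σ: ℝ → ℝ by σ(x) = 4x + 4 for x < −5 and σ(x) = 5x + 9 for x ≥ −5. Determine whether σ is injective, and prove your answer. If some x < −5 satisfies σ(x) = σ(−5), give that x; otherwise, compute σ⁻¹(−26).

-15/2

Both pieces are strictly increasing (slopes 4 and 5), so each is injective on its own interval.
The left piece maps (−∞, −5) onto (−∞, −16); the right piece maps [−5, ∞) onto [−16, ∞).
These images are disjoint, so no value is attained by both pieces. Thus σ is injective.
Because the two images are disjoint, no x < −5 has σ(x) = σ(−5), so we compute σ⁻¹(−26): −26 lies in (−∞, −16), so solve 4x + 4 = −26: x = (−26 − 4)/4 = −15/2.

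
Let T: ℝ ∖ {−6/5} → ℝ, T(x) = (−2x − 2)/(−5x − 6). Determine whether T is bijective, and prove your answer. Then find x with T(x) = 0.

-1

If T(x) = 2/5, cross-multiplying gives −5(−2x − 2) = −2(−5x − 6), which simplifies to 10 = 12 — false.  So 2/5 has no preimage and T is not surjective.
Thus T is not bijective.
Solving T(x) = 0: cross-multiplying gives −2x − 2 = 0(−5x − 6), which rearranges to −2x = 2, so x = −1.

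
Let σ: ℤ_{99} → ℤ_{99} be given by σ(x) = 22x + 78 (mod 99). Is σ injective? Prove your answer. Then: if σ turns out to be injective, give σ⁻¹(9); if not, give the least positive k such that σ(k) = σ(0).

9

Recall that σ is injective when σ(a) = σ(b) forces a = b.
We have gcd(22, 99) = 11 > 1. Taking a = 0 and b = 9: σ(0) = 78 and σ(9) = 22·9 + 78 = 276 ≡ 78 (mod 99).
So σ(0) = σ(9) while 0 ≠ 9, thus σ is not injective.
Since σ is not injective, we find the least positive k with σ(k) = σ(0): this means 22k ≡ 0 (mod 99), i.e. 99 ∣ 22k. Since gcd(22, 99) = 11, dividing through by 11 this holds exactly when 9 ∣ 2k, and as gcd(2, 9) = 1, exactly when 9 ∣ k.
The smallest positive such k is 9.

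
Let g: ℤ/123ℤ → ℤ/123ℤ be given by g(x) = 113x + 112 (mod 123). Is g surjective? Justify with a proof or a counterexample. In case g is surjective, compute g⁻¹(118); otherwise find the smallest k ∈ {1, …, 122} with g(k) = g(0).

Recall: g is surjective if every y in the codomain equals g(x) for some x in the domain.
Since gcd(113, 123) = 1, 113 is invertible modulo 123. Euclid's algorithm: 123 = 1·113 + 10, 113 = 11·10 + 3, 10 = 3·3 + 1; back-substituting gives 1 = 86·113 − 79·123, so 113⁻¹ ≡ 86 (mod 123).
For any y ∈ ℤ/123ℤ, x = 86(y − 112) mod 123 satisfies g(x) = 113·86(y − 112) + 112 ≡ y (since 113·86 ≡ 1 mod 123). So every y has a preimage.
Therefore g is surjective.
Since g is surjective, we compute g⁻¹(118): solve 113x + 112 ≡ 118 (mod 123), i.e. 113x ≡ 6 (mod 123).
Multiplying by 113⁻¹ = 86 gives x ≡ 86·6 = 516 = 4·123 + 24 ≡ 24 (mod 123).
Check: g(24) = 113·24 + 112 = 2824 = 22·123 + 118 ≡ 118 (mod 123).

24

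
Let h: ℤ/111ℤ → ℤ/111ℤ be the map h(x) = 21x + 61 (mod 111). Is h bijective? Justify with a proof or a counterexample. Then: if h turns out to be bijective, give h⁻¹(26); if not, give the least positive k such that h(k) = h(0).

We have gcd(21, 111) = 3 > 1. Taking x_1 = 0 and x_2 = 37: h(0) = 61 and h(37) = 21·37 + 61 = 838 ≡ 61 (mod 111).
So h(0) = h(37) while 0 ≠ 37, hence h is not injective, hence not bijective.
Since h is not bijective, we find the least positive k with h(k) = h(0): this means 21k ≡ 0 (mod 111), i.e. 111 ∣ 21k. Since gcd(21, 111) = 3, dividing through by 3 this holds exactly when 37 ∣ 7k, and as gcd(7, 37) = 1, exactly when 37 ∣ k.
The smallest positive such k is 37.

37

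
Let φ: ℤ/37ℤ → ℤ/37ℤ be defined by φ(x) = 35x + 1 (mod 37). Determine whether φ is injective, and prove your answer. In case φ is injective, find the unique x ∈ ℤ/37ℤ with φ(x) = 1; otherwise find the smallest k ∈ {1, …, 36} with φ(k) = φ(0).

0

Suppose φ(u) = φ(v) in ℤ/37ℤ. Then 35u + 1 ≡ 35v + 1 (mod 37), therefore 35(u − v) ≡ 0 (mod 37).
Since gcd(35, 37) = 1, 35 is invertible modulo 37, so u − v ≡ 0 (mod 37), i.e. u = v.
Thus φ is injective.
We now compute 35⁻¹ mod 37 explicitly. Euclid's algorithm: 37 = 1·35 + 2, 35 = 17·2 + 1; back-substituting gives 1 = 18·35 − 17·37, so 35⁻¹ ≡ 18 (mod 37).
Since φ is injective, we compute φ⁻¹(1): solve 35x + 1 ≡ 1 (mod 37), i.e. 35x ≡ 0 (mod 37).
Multiplying by 35⁻¹ = 18 gives x ≡ 18·0 = 0 ≡ 0 (mod 37).
Check: φ(0) = 35·0 + 1 = 1 ≡ 1 (mod 37).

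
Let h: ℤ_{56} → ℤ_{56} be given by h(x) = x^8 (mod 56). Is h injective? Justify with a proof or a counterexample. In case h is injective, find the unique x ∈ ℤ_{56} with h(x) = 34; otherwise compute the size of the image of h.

8

h(6): Repeated squaring mod 56: 6^1 ≡ 6, 6^2 ≡ 6² = 36, 6^4 ≡ 36² = 1296 ≡ 8, 6^8 ≡ 8² = 64 ≡ 8. So 6^8 ≡ 8 (mod 56).
h(8): Repeated squaring mod 56: 8^1 ≡ 8, 8^2 ≡ 8² = 64 ≡ 8, 8^4 ≡ 8² = 64 ≡ 8, 8^8 ≡ 8² = 64 ≡ 8. So 8^8 ≡ 8 (mod 56).
So h(6) = h(8) = 8 while 6 ≠ 8, hence h is not injective.
Since h is not injective, we determine |image(h)|. Computing x^8 mod 56 for each x (by repeated squaring, reducing mod 56 at every step), the values h(0), h(1), …, h(55) are: 0, 1, 32, 9, 16, 25, 8, 49, 8, 25, 16, 9, 32, 1, 0, 1, 32, 9, 16, 25, 8, 49, 8, 25, 16, 9, 32, 1, 0, 1, 32, 9, 16, 25, 8, 49, 8, 25, 16, 9, 32, 1, 0, 1, 32, 9, 16, 25, 8, 49, 8, 25, 16, 9, 32, 1.
The distinct values are {0, 1, 8, 9, 16, 25, 32, 49}; there are 8 of them.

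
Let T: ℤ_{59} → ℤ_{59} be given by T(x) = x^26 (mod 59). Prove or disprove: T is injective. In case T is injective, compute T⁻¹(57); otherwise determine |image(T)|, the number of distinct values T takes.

T(29): Repeated squaring mod 59: 29^1 ≡ 29, 29^2 ≡ 29² = 841 ≡ 15, 29^4 ≡ 15² = 225 ≡ 48, 29^8 ≡ 48² = 2304 ≡ 3, 29^16 ≡ 3² = 9. Since 26 = 16 + 8 + 2, 29^26 ≡ 9·3·15: 9·3 = 27, then 27·15 = 405 ≡ 51. So 29^26 ≡ 51 (mod 59).
T(30): Repeated squaring mod 59: 30^1 ≡ 30, 30^2 ≡ 30² = 900 ≡ 15, 30^4 ≡ 15² = 225 ≡ 48, 30^8 ≡ 48² = 2304 ≡ 3, 30^16 ≡ 3² = 9. Since 26 = 16 + 8 + 2, 30^26 ≡ 9·3·15: 9·3 = 27, then 27·15 = 405 ≡ 51. So 30^26 ≡ 51 (mod 59).
So T(29) = T(30) = 51 while 29 ≠ 30, so T is not injective.
Since T is not injective, we determine |image(T)|. Computing x^26 mod 59 for each x (by repeated squaring, reducing mod 59 at every step), the values T(0), T(1), …, T(58) are: 0, 1, 22, 35, 12, 17, 3, 16, 28, 45, 20, 25, 7, 21, 57, 5, 26, 48, 46, 4, 27, 29, 19, 9, 36, 53, 49, 41, 15, 51, 51, 15, 41, 49, 53, 36, 9, 19, 29, 27, 4, 46, 48, 26, 5, 57, 21, 7, 25, 20, 45, 28, 16, 3, 17, 12, 35, 22, 1.
The distinct values are {0, 1, 3, 4, 5, 7, 9, 12, 15, 16, 17, 19, 20, 21, 22, 25, 26, 27, 28, 29, 35, 36, 41, 45, 46, 48, 49, 51, 53, 57}; there are 30 of them.

30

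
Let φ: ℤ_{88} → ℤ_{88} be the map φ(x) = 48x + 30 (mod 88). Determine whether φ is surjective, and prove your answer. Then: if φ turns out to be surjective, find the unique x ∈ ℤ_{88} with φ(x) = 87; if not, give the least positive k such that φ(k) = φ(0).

By definition, φ is surjective if every y in the codomain equals φ(x) for some x in the domain.
Since gcd(48, 88) = 8, we have 48x ≡ 0 (mod 8) for all x, so φ(x) ≡ 6 (mod 8).
But 0 ≢ 6 (mod 8), so 0 ∈ ℤ_{88} has no preimage. Therefore φ is not surjective.
Since φ is not surjective, we find the least positive k with φ(k) = φ(0): this means 48k ≡ 0 (mod 88), i.e. 88 ∣ 48k. Since gcd(48, 88) = 8, dividing through by 8 this holds exactly when 11 ∣ 6k, and as gcd(6, 11) = 1, exactly when 11 ∣ k.
The smallest positive such k is 11.

11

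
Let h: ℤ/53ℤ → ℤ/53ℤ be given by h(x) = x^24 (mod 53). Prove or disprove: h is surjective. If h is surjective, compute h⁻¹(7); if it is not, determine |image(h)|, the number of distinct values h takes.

h(2): Repeated squaring mod 53: 2^1 ≡ 2, 2^2 ≡ 2² = 4, 2^4 ≡ 4² = 16, 2^8 ≡ 16² = 256 ≡ 44, 2^16 ≡ 44² = 1936 ≡ 28. Since 24 = 16 + 8, 2^24 ≡ 28·44: 28·44 = 1232 ≡ 13. So 2^24 ≡ 13 (mod 53).
h(7): Repeated squaring mod 53: 7^1 ≡ 7, 7^2 ≡ 7² = 49, 7^4 ≡ 49² = 2401 ≡ 16, 7^8 ≡ 16² = 256 ≡ 44, 7^16 ≡ 44² = 1936 ≡ 28. Since 24 = 16 + 8, 7^24 ≡ 28·44: 28·44 = 1232 ≡ 13. So 7^24 ≡ 13 (mod 53).
So h(2) = h(7) = 13 while 2 ≠ 7, therefore h is not injective.
A non-injective map from the 53-element set ℤ/53ℤ to itself takes at most 52 distinct values, so it cannot be surjective. Hence h is not surjective.
Since h is not surjective, we determine |image(h)|. Computing x^24 mod 53 for each x (by repeated squaring, reducing mod 53 at every step), the values h(0), h(1), …, h(52) are: 0, 1, 13, 47, 10, 36, 28, 13, 24, 36, 44, 46, 46, 16, 10, 49, 47, 42, 44, 16, 42, 28, 15, 1, 15, 24, 49, 49, 24, 15, 1, 15, 28, 42, 16, 44, 42, 47, 49, 10, 16, 46, 46, 44, 36, 24, 13, 28, 36, 10, 47, 13, 1.
The distinct values are {0, 1, 10, 13, 15, 16, 24, 28, 36, 42, 44, 46, 47, 49}; there are 14 of them.

14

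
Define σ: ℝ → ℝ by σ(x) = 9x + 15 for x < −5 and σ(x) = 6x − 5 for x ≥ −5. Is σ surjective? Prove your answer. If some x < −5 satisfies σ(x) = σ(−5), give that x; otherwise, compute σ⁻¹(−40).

-50/9

Both pieces are strictly increasing (slopes 9 and 6), so each is injective on its own interval.
The left piece maps (−∞, −5) onto (−∞, −30); the right piece maps [−5, ∞) onto [−35, ∞).
The union (−∞, −30) ∪ [−35, ∞) covers ℝ, so σ is surjective.
For the follow-up: the images overlap, so an x < −5 with σ(x) = σ(−5) exists. σ(−5) = −35; solving 9x + 15 = −35 for x < −5 gives x = (−35 − 15)/9 = −50/9.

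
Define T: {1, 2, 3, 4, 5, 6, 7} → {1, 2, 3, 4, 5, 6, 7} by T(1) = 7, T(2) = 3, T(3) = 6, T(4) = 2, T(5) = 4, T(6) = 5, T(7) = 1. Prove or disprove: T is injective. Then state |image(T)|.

7

The values T(1), …, T(7) are 7, 3, 6, 2, 4, 5, 1 — all distinct.
So T(a) = T(b) only when a = b, and T is injective.
The image of T is {1, 2, 3, 4, 5, 6, 7}, which has 7 elements.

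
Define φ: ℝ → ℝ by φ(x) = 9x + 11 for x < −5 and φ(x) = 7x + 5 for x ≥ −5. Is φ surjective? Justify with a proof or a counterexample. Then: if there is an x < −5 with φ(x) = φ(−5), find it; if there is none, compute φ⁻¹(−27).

Both pieces are strictly increasing (slopes 9 and 7), so each is injective on its own interval.
The left piece maps (−∞, −5) onto (−∞, −34); the right piece maps [−5, ∞) onto [−30, ∞).
The union (−∞, −34) ∪ [−30, ∞) omits the interval between −34 and −30; in particular −34 has no preimage. So φ is not surjective.
Because the two images are disjoint, no x < −5 has φ(x) = φ(−5), so we compute φ⁻¹(−27): −27 lies in [−30, ∞), so solve 7x + 5 = −27: x = (−27 − 5)/7 = −32/7.

-32/7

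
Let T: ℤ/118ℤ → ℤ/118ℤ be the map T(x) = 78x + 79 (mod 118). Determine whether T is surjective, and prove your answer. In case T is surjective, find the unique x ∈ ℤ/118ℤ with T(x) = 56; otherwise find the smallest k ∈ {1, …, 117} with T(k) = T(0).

Since gcd(78, 118) = 2, we have 78x ≡ 0 (mod 2) for all x, so T(x) ≡ 1 (mod 2).
But 0 ≢ 1 (mod 2), so 0 ∈ ℤ/118ℤ has no preimage. Hence T is not surjective.
Since T is not surjective, we find the least positive k with T(k) = T(0): this means 78k ≡ 0 (mod 118), i.e. 118 ∣ 78k. Since gcd(78, 118) = 2, dividing through by 2 this holds exactly when 59 ∣ 39k, and as gcd(39, 59) = 1, exactly when 59 ∣ k.
The smallest positive such k is 59.

59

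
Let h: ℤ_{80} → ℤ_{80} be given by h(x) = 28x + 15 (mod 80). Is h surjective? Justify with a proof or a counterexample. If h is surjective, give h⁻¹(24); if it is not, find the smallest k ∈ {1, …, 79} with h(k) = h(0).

Since gcd(28, 80) = 4, we have 28x ≡ 0 (mod 4) for all x, so h(x) ≡ 3 (mod 4).
But 0 ≢ 3 (mod 4), so 0 ∈ ℤ_{80} has no preimage. So h is not surjective.
Since h is not surjective, we find the least positive k with h(k) = h(0): this means 28k ≡ 0 (mod 80), i.e. 80 ∣ 28k. Since gcd(28, 80) = 4, dividing through by 4 this holds exactly when 20 ∣ 7k, and as gcd(7, 20) = 1, exactly when 20 ∣ k.
The smallest positive such k is 20.

20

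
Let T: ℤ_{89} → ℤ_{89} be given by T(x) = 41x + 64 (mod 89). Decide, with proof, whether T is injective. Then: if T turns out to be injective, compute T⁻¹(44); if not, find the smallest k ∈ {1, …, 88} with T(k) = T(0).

82

Suppose T(u) = T(v) in ℤ_{89}. Then 41u + 64 ≡ 41v + 64 (mod 89), therefore 41(u − v) ≡ 0 (mod 89).
Since gcd(41, 89) = 1, 41 is invertible modulo 89, hence u − v ≡ 0 (mod 89), i.e. u = v.
Thus T is injective.
We now compute 41⁻¹ mod 89 explicitly. Euclid's algorithm: 89 = 2·41 + 7, 41 = 5·7 + 6, 7 = 1·6 + 1; back-substituting gives 1 = 76·41 − 35·89, so 41⁻¹ ≡ 76 (mod 89).
Since T is injective, we find T⁻¹(44): we need 41x ≡ 44 − 64 ≡ 69 (mod 89). Using 41⁻¹ = 76: x ≡ 76·69 = 5244 = 58·89 + 82, so x = 82.
Check: T(82) = 41·82 + 64 = 3426 = 38·89 + 44 ≡ 44 (mod 89).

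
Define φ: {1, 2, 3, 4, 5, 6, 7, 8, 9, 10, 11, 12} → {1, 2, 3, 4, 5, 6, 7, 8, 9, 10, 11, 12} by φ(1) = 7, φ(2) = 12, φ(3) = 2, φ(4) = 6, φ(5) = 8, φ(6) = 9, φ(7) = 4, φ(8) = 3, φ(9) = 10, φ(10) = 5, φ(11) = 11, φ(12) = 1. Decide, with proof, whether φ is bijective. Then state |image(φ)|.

12

The values 7, 12, 2, 6, 8, 9, 4, 3, 10, 5, 11, 1 are a permutation of {1, 2, 3, 4, 5, 6, 7, 8, 9, 10, 11, 12}: each element appears exactly once.
So φ is injective and surjective, hence bijective.
The image of φ is {1, 2, 3, 4, 5, 6, 7, 8, 9, 10, 11, 12}, which has 12 elements.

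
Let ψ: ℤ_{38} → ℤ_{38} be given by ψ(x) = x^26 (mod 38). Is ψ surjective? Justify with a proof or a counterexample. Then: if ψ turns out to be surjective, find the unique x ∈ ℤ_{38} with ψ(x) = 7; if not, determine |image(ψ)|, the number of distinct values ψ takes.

ψ(18): Repeated squaring mod 38: 18^1 ≡ 18, 18^2 ≡ 18² = 324 ≡ 20, 18^4 ≡ 20² = 400 ≡ 20, 18^8 ≡ 20² = 400 ≡ 20, 18^16 ≡ 20² = 400 ≡ 20. Since 26 = 16 + 8 + 2, 18^26 ≡ 20·20·20: 20·20 = 400 ≡ 20, then 20·20 = 400 ≡ 20. So 18^26 ≡ 20 (mod 38).
ψ(20): Repeated squaring mod 38: 20^1 ≡ 20, 20^2 ≡ 20² = 400 ≡ 20, 20^4 ≡ 20² = 400 ≡ 20, 20^8 ≡ 20² = 400 ≡ 20, 20^16 ≡ 20² = 400 ≡ 20. Since 26 = 16 + 8 + 2, 20^26 ≡ 20·20·20: 20·20 = 400 ≡ 20, then 20·20 = 400 ≡ 20. So 20^26 ≡ 20 (mod 38).
So ψ(18) = ψ(20) = 20 while 18 ≠ 20, hence ψ is not injective.
A non-injective map from the 38-element set ℤ_{38} to itself takes at most 37 distinct values, so it cannot be surjective. Thus ψ is not surjective.
Since ψ is not surjective, we determine |image(ψ)|. Computing x^26 mod 38 for each x (by repeated squaring, reducing mod 38 at every step), the values ψ(0), ψ(1), …, ψ(37) are: 0, 1, 28, 25, 24, 23, 16, 11, 26, 17, 36, 7, 30, 35, 4, 5, 6, 9, 20, 19, 20, 9, 6, 5, 4, 35, 30, 7, 36, 17, 26, 11, 16, 23, 24, 25, 28, 1.
The distinct values are {0, 1, 4, 5, 6, 7, 9, 11, 16, 17, 19, 20, 23, 24, 25, 26, 28, 30, 35, 36}; there are 20 of them.

20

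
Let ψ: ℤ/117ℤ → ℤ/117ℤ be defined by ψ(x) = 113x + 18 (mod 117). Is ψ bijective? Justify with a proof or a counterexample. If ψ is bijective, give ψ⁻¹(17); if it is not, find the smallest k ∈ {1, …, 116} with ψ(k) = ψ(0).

By definition, ψ is injective if ψ(u) = ψ(v) implies u = v.
Suppose ψ(u) = ψ(v) in ℤ/117ℤ. Then 113u + 18 ≡ 113v + 18 (mod 117), so 113(u − v) ≡ 0 (mod 117).
Since gcd(113, 117) = 1, 113 is invertible modulo 117, hence u − v ≡ 0 (mod 117), i.e. u = v.
We now compute 113⁻¹ mod 117 explicitly. Euclid's algorithm: 117 = 1·113 + 4, 113 = 28·4 + 1; back-substituting gives 1 = 29·113 − 28·117, so 113⁻¹ ≡ 29 (mod 117).
For any y ∈ ℤ/117ℤ, x = 29(y − 18) mod 117 satisfies ψ(x) = 113·29(y − 18) + 18 ≡ y (since 113·29 ≡ 1 mod 117). So every y has a preimage.
Thus ψ is bijective.
Since ψ is bijective, we find ψ⁻¹(17): we need 113x ≡ 17 − 18 ≡ 116 (mod 117). Using 113⁻¹ = 29: x ≡ 29·116 = 3364 = 28·117 + 88, so x = 88.
Check: ψ(88) = 113·88 + 18 = 9962 = 85·117 + 17 ≡ 17 (mod 117).

88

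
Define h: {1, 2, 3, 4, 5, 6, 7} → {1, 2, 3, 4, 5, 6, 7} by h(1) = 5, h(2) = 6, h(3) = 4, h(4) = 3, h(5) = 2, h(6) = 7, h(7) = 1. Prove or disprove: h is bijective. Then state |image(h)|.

The values 5, 6, 4, 3, 2, 7, 1 are a permutation of {1, 2, 3, 4, 5, 6, 7}: each element appears exactly once.
So h is injective and surjective, hence bijective.
The image of h is {1, 2, 3, 4, 5, 6, 7}, which has 7 elements.

7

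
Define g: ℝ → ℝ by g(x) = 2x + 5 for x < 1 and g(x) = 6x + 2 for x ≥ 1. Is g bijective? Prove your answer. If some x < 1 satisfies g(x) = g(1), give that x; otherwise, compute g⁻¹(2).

-3/2

Both pieces are strictly increasing (slopes 2 and 6), so each is injective on its own interval.
The left piece maps (−∞, 1) onto (−∞, 7); the right piece maps [1, ∞) onto [8, ∞).
The images leave a gap (7 has no preimage), so g is not surjective, hence not bijective.
Because the two images are disjoint, no x < 1 has g(x) = g(1), so we compute g⁻¹(2): 2 lies in (−∞, 7), so solve 2x + 5 = 2: x = (2 − 5)/2 = −3/2.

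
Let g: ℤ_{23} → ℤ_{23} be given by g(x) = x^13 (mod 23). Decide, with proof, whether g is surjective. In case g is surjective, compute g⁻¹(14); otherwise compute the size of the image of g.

Since 23 is prime, the nonzero elements of ℤ_{23} form a cyclic group of order 22.
As gcd(13, 22) = 1, raising to the 13th power is a bijection on this group: if a^13 ≡ b^13 then (ab^{−1})^13 = 1, and the only element of order dividing gcd(13, 22) = 1 is 1, so a = b.
With g(0) = 0 this makes g injective on all of ℤ_{23}, hence bijective (finite equal-size domain and codomain). In particular g is surjective.
Since g is surjective, we find the preimage of 14. The inverse of x ↦ x^13 on (ℤ_{23})^× is x ↦ x^17, because 13·17 = 221 = 10·22 + 1 ≡ 1 (mod 22) and x^{22} = 1 for x ≠ 0 (Fermat). So g⁻¹(14) = 14^17 mod 23.
Repeated squaring mod 23: 14^1 ≡ 14, 14^2 ≡ 14² = 196 ≡ 12, 14^4 ≡ 12² = 144 ≡ 6, 14^8 ≡ 6² = 36 ≡ 13, 14^16 ≡ 13² = 169 ≡ 8. Since 17 = 16 + 1, 14^17 ≡ 8·14: 8·14 = 112 ≡ 20. So 14^17 ≡ 20 (mod 23).
Hence g⁻¹(14) = 20.

20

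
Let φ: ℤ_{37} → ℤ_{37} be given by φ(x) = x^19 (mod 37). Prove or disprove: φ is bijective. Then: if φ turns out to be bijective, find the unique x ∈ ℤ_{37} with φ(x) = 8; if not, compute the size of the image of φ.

Since 37 is prime, the nonzero elements of ℤ_{37} form a cyclic group of order 36.
As gcd(19, 36) = 1, raising to the 19th power is a bijection on this group: if a^19 ≡ b^19 then (ab^{−1})^19 = 1, and the only element of order dividing gcd(19, 36) = 1 is 1, so a = b.
With φ(0) = 0 this makes φ injective on all of ℤ_{37}, hence bijective (finite equal-size domain and codomain). In particular φ is bijective.
Since φ is bijective, we find the preimage of 8. The inverse of x ↦ x^19 on (ℤ_{37})^× is x ↦ x^19, because 19·19 = 361 = 10·36 + 1 ≡ 1 (mod 36) and x^{36} = 1 for x ≠ 0 (Fermat). So φ⁻¹(8) = 8^19 mod 37.
Repeated squaring mod 37: 8^1 ≡ 8, 8^2 ≡ 8² = 64 ≡ 27, 8^4 ≡ 27² = 729 ≡ 26, 8^8 ≡ 26² = 676 ≡ 10, 8^16 ≡ 10² = 100 ≡ 26. Since 19 = 16 + 2 + 1, 8^19 ≡ 26·27·8: 26·27 = 702 ≡ 36, then 36·8 = 288 ≡ 29. So 8^19 ≡ 29 (mod 37).
Hence φ⁻¹(8) = 29.

29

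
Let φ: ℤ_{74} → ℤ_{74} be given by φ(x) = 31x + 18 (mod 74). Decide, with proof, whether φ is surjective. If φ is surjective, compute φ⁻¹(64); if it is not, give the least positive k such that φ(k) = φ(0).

Since gcd(31, 74) = 1, 31 is invertible modulo 74. Euclid's algorithm: 74 = 2·31 + 12, 31 = 2·12 + 7, 12 = 1·7 + 5, 7 = 1·5 + 2, 5 = 2·2 + 1; back-substituting gives 1 = 43·31 − 18·74, so 31⁻¹ ≡ 43 (mod 74).
Then y ↦ 43(y − 18) is a two-sided inverse to φ, so every y ∈ ℤ_{74} has a preimage.
Hence φ is surjective.
Since φ is surjective, we find φ⁻¹(64): we need 31x ≡ 64 − 18 ≡ 46 (mod 74). Using 31⁻¹ = 43: x ≡ 43·46 = 1978 = 26·74 + 54, so x = 54.
Check: φ(54) = 31·54 + 18 = 1692 = 22·74 + 64 ≡ 64 (mod 74).

54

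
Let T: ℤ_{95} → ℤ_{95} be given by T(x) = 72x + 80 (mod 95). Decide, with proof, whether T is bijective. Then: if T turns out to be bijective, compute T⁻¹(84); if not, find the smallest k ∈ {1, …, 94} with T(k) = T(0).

37

Suppose T(u) = T(v) in ℤ_{95}. Then 72u + 80 ≡ 72v + 80 (mod 95), so 72(u − v) ≡ 0 (mod 95).
Since gcd(72, 95) = 1, 72 is invertible modulo 95, hence u − v ≡ 0 (mod 95), i.e. u = v.
We now compute 72⁻¹ mod 95 explicitly. Euclid's algorithm: 95 = 1·72 + 23, 72 = 3·23 + 3, 23 = 7·3 + 2, 3 = 1·2 + 1; back-substituting gives 1 = 33·72 − 25·95, so 72⁻¹ ≡ 33 (mod 95).
For any y ∈ ℤ_{95}, x = 33(y − 80) mod 95 satisfies T(x) = 72·33(y − 80) + 80 ≡ y (since 72·33 ≡ 1 mod 95). So every y has a preimage.
Hence T is bijective.
Since T is bijective, we find T⁻¹(84): we need 72x ≡ 84 − 80 ≡ 4 (mod 95). Using 72⁻¹ = 33: x ≡ 33·4 = 132 = 1·95 + 37, so x = 37.
Check: T(37) = 72·37 + 80 = 2744 = 28·95 + 84 ≡ 84 (mod 95).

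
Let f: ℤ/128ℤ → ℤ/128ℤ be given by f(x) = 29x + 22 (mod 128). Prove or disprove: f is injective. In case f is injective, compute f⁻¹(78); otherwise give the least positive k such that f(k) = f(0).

Suppose f(s) = f(t) in ℤ/128ℤ. Then 29s + 22 ≡ 29t + 22 (mod 128), hence 29(s − t) ≡ 0 (mod 128).
Since gcd(29, 128) = 1, 29 is invertible modulo 128, therefore s − t ≡ 0 (mod 128), i.e. s = t.
Thus f is injective.
We now compute 29⁻¹ mod 128 explicitly. Euclid's algorithm: 128 = 4·29 + 12, 29 = 2·12 + 5, 12 = 2·5 + 2, 5 = 2·2 + 1; back-substituting gives 1 = 53·29 − 12·128, so 29⁻¹ ≡ 53 (mod 128).
Since f is injective, we find f⁻¹(78): we need 29x ≡ 78 − 22 ≡ 56 (mod 128). Using 29⁻¹ = 53: x ≡ 53·56 = 2968 = 23·128 + 24, so x = 24.
Check: f(24) = 29·24 + 22 = 718 = 5·128 + 78 ≡ 78 (mod 128).

24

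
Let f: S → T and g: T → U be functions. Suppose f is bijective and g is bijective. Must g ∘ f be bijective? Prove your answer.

bijective

Injectivity: if g(f(a)) = g(f(b)) then f(a) = f(b) (g injective) so a = b (f injective).
Surjectivity: for c ∈ U pick b with g(b) = c, then a with f(a) = b; then (g ∘ f)(a) = c.
Thus g ∘ f is bijective.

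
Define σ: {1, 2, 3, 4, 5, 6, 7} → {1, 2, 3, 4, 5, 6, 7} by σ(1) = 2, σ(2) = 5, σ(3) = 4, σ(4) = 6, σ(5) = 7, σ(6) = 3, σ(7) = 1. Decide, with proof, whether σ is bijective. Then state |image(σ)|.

The values 2, 5, 4, 6, 7, 3, 1 are a permutation of {1, 2, 3, 4, 5, 6, 7}: each element appears exactly once.
So σ is injective and surjective, hence bijective.
The image of σ is {1, 2, 3, 4, 5, 6, 7}, which has 7 elements.

7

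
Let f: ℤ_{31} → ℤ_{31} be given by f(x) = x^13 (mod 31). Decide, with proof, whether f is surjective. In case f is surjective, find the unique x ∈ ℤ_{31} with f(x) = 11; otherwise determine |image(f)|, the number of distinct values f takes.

Since 31 is prime, the nonzero elements of ℤ_{31} form a cyclic group of order 30.
As gcd(13, 30) = 1, raising to the 13th power is a bijection on this group: if u^13 ≡ v^13 then (uv^{−1})^13 = 1, and the only element of order dividing gcd(13, 30) = 1 is 1, so u = v.
With f(0) = 0 this makes f injective on all of ℤ_{31}, hence bijective (finite equal-size domain and codomain). In particular f is surjective.
Since f is surjective, we find the preimage of 11. The inverse of x ↦ x^13 on (ℤ_{31})^× is x ↦ x^7, because 13·7 = 91 = 3·30 + 1 ≡ 1 (mod 30) and x^{30} = 1 for x ≠ 0 (Fermat). So f⁻¹(11) = 11^7 mod 31.
Repeated squaring mod 31: 11^1 ≡ 11, 11^2 ≡ 11² = 121 ≡ 28, 11^4 ≡ 28² = 784 ≡ 9. Since 7 = 4 + 2 + 1, 11^7 ≡ 9·28·11: 9·28 = 252 ≡ 4, then 4·11 = 44 ≡ 13. So 11^7 ≡ 13 (mod 31).
Hence f⁻¹(11) = 13.

13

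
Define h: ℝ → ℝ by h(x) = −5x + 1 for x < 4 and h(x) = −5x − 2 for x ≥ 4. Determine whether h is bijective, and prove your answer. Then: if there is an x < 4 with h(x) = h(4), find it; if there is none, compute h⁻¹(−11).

Both pieces are strictly decreasing (slopes −5 and −5), so each is injective on its own interval.
The left piece maps (−∞, 4) onto (−19, ∞); the right piece maps [4, ∞) onto (−∞, −22].
The images leave a gap (−19 has no preimage), so h is not surjective, hence not bijective.
Because the two images are disjoint, no x < 4 has h(x) = h(4), so we compute h⁻¹(−11): −11 lies in (−19, ∞), so solve −5x + 1 = −11: x = (−11 − 1)/(−5) = 12/5.

12/5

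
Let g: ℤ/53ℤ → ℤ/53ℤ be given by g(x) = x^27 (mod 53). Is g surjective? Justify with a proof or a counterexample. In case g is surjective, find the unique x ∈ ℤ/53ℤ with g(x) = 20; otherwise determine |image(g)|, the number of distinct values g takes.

33

Since 53 is prime, the nonzero elements of ℤ/53ℤ form a cyclic group of order 52.
As gcd(27, 52) = 1, raising to the 27th power is a bijection on this group: if s^27 ≡ t^27 then (st^{−1})^27 = 1, and the only element of order dividing gcd(27, 52) = 1 is 1, so s = t.
With g(0) = 0 this makes g injective on all of ℤ/53ℤ, hence bijective (finite equal-size domain and codomain). In particular g is surjective.
Since g is surjective, we find the preimage of 20. The inverse of x ↦ x^27 on (ℤ/53ℤ)^× is x ↦ x^27, because 27·27 = 729 = 14·52 + 1 ≡ 1 (mod 52) and x^{52} = 1 for x ≠ 0 (Fermat). So g⁻¹(20) = 20^27 mod 53.
Repeated squaring mod 53: 20^1 ≡ 20, 20^2 ≡ 20² = 400 ≡ 29, 20^4 ≡ 29² = 841 ≡ 46, 20^8 ≡ 46² = 2116 ≡ 49, 20^16 ≡ 49² = 2401 ≡ 16. Since 27 = 16 + 8 + 2 + 1, 20^27 ≡ 16·49·29·20: 16·49 = 784 ≡ 42, then 42·29 = 1218 ≡ 52, then 52·20 = 1040 ≡ 33. So 20^27 ≡ 33 (mod 53).
Hence g⁻¹(20) = 33.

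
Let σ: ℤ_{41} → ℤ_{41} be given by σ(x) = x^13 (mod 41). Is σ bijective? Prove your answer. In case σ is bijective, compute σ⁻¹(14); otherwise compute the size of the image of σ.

Since 41 is prime, the nonzero elements of ℤ_{41} form a cyclic group of order 40.
As gcd(13, 40) = 1, raising to the 13th power is a bijection on this group: if x_1^13 ≡ x_2^13 then (x_1x_2^{−1})^13 = 1, and the only element of order dividing gcd(13, 40) = 1 is 1, so x_1 = x_2.
With σ(0) = 0 this makes σ injective on all of ℤ_{41}, hence bijective (finite equal-size domain and codomain). In particular σ is bijective.
Since σ is bijective, we find the preimage of 14. The inverse of x ↦ x^13 on (ℤ_{41})^× is x ↦ x^37, because 13·37 = 481 = 12·40 + 1 ≡ 1 (mod 40) and x^{40} = 1 for x ≠ 0 (Fermat). So σ⁻¹(14) = 14^37 mod 41.
Repeated squaring mod 41: 14^1 ≡ 14, 14^2 ≡ 14² = 196 ≡ 32, 14^4 ≡ 32² = 1024 ≡ 40, 14^8 ≡ 40² = 1600 ≡ 1, 14^16 ≡ 1² = 1, 14^32 ≡ 1² = 1. Since 37 = 32 + 4 + 1, 14^37 ≡ 1·40·14: 1·40 = 40, then 40·14 = 560 ≡ 27. So 14^37 ≡ 27 (mod 41).
Hence σ⁻¹(14) = 27.

27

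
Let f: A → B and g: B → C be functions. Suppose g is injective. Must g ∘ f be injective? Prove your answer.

not injective

No. Take A = {1, 2}, B = C = {1, 2, 3}, f(1) = f(2) = 1, and g = identity (injective).
Then (g ∘ f)(1) = (g ∘ f)(2) = 1 with 1 ≠ 2, so g ∘ f is not injective.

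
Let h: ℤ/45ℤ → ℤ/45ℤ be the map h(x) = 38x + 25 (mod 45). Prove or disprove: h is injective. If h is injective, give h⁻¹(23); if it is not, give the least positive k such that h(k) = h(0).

26

Suppose h(u) = h(v) in ℤ/45ℤ. Then 38u + 25 ≡ 38v + 25 (mod 45), thus 38(u − v) ≡ 0 (mod 45).
Since gcd(38, 45) = 1, 38 is invertible modulo 45, hence u − v ≡ 0 (mod 45), i.e. u = v.
Hence h is injective.
We now compute 38⁻¹ mod 45 explicitly. Euclid's algorithm: 45 = 1·38 + 7, 38 = 5·7 + 3, 7 = 2·3 + 1; back-substituting gives 1 = 32·38 − 27·45, so 38⁻¹ ≡ 32 (mod 45).
Since h is injective, we compute h⁻¹(23): solve 38x + 25 ≡ 23 (mod 45), i.e. 38x ≡ 43 (mod 45).
Multiplying by 38⁻¹ = 32 gives x ≡ 32·43 = 1376 = 30·45 + 26 ≡ 26 (mod 45).
Check: h(26) = 38·26 + 25 = 1013 = 22·45 + 23 ≡ 23 (mod 45).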